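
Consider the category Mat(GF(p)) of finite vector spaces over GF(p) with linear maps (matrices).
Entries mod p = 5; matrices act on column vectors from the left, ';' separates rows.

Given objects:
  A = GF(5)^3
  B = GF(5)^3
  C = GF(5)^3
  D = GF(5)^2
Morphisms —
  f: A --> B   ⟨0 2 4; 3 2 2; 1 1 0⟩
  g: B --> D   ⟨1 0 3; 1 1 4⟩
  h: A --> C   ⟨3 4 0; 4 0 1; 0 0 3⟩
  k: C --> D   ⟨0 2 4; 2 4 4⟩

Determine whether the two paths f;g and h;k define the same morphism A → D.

Answer: COMMUTES

Work:
1) trace f;g:
  e0=⟨1,0,0⟩ f-->⟨0,3,1⟩ g-->⟨3,2⟩
  e1=⟨0,1,0⟩ f-->⟨2,2,1⟩ g-->⟨0,3⟩
  e2=⟨0,0,1⟩ f-->⟨4,2,0⟩ g-->⟨4,1⟩
  ⟦path⟧₁ = ⟨3 0 4; 2 3 1⟩
2) trace h;k:
  e0=⟨1,0,0⟩ h-->⟨3,4,0⟩ k-->⟨3,2⟩
  e1=⟨0,1,0⟩ h-->⟨4,0,0⟩ k-->⟨0,3⟩
  e2=⟨0,0,1⟩ h-->⟨0,1,3⟩ k-->⟨4,1⟩
  ⟦path⟧₂ = ⟨3 0 4; 2 3 1⟩
Equal? YES — commutes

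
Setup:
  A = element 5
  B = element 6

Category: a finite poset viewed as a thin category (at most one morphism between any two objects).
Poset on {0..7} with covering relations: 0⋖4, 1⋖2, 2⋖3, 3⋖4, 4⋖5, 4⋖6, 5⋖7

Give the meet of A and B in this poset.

Lower bounds of A=5 and B=6: {0,1,2,3,4}
  0 <= 4
  1 <= 4
  2 <= 4
  3 <= 4
  4 <= 4
glb = 4

Answer: A∧B = 4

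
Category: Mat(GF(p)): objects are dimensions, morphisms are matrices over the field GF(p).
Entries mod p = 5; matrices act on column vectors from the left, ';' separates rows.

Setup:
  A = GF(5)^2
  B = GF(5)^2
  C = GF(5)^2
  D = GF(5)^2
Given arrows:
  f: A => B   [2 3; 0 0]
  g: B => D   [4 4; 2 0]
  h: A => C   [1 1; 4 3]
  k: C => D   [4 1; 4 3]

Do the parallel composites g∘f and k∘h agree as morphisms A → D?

Path 1 = f;g:
  e0=⟨1,0⟩ f=>⟨2,0⟩ g=>⟨3,4⟩
  e1=⟨0,1⟩ f=>⟨3,0⟩ g=>⟨2,1⟩
  result₁ = [3 2; 4 1]
Path 2 = h;k:
  e0=⟨1,0⟩ h=>⟨1,4⟩ k=>⟨3,1⟩
  e1=⟨0,1⟩ h=>⟨1,3⟩ k=>⟨2,3⟩
  result₂ = [3 2; 1 3]
Equal? distinct morphisms ✗

Answer: DOES NOT COMMUTE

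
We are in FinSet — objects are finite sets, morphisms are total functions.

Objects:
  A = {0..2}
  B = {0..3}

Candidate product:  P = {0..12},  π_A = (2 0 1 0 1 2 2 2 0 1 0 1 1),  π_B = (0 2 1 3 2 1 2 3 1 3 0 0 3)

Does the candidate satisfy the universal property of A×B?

|A|·|B| = 3·4 = 12;  |P| = 13
  → cardinalities differ; no bijection possible.

Answer: NOT A VALID PRODUCT — |P|=13 ≠ |A|·|B|=12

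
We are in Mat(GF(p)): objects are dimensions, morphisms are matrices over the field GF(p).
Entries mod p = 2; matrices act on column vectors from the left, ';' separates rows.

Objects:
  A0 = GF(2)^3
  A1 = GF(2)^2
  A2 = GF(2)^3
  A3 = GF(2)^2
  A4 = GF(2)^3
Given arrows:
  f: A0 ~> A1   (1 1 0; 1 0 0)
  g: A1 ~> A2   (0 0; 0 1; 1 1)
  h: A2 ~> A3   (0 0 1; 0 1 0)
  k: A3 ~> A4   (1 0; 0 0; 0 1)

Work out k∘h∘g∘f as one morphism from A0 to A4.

Answer: (0 1 0; 0 0 0; 1 0 0)

Derivation:
  e0=⟨1,0,0⟩ f~>⟨1,1⟩ g~>⟨0,1,0⟩ h~>⟨0,1⟩ k~>⟨0,0,1⟩
  e1=⟨0,1,0⟩ f~>⟨1,0⟩ g~>⟨0,0,1⟩ h~>⟨1,0⟩ k~>⟨1,0,0⟩
  e2=⟨0,0,1⟩ f~>⟨0,0⟩ g~>⟨0,0,0⟩ h~>⟨0,0⟩ k~>⟨0,0,0⟩
composite: (0 1 0; 0 0 0; 1 0 0)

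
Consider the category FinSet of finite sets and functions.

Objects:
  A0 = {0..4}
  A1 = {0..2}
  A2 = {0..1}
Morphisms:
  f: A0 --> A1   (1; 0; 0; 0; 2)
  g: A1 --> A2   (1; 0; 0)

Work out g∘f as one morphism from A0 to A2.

Answer: (0; 1; 1; 1; 0)

Trace:
  0 f-->1 g-->0
  1 f-->0 g-->1
  2 f-->0 g-->1
  3 f-->0 g-->1
  4 f-->2 g-->0
composite: (0; 1; 1; 1; 0)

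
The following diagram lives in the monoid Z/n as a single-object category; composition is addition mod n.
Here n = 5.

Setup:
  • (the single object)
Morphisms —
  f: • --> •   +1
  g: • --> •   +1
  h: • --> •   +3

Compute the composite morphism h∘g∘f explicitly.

Answer: +0

Work:
  0 +1≡1 +1≡2 +3≡0  (mod 5)
composite: +0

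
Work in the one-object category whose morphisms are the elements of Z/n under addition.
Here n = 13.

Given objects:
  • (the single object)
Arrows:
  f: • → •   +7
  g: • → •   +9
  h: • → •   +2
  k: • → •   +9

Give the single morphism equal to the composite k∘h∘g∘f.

Answer: +1

Trace:
  0 +7≡7 +9≡3 +2≡5 +9≡1  (mod 13)
⟦path⟧: +1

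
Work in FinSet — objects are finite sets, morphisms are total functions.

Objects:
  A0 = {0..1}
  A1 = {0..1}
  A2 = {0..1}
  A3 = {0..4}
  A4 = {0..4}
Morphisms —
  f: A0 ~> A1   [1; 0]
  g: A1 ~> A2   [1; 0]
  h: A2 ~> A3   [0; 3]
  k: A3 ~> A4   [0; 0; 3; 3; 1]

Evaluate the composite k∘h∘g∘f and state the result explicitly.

  0 f~>1 g~>0 h~>0 k~>0
  1 f~>0 g~>1 h~>3 k~>3
⟦path⟧: [0; 3]

Answer: [0; 3]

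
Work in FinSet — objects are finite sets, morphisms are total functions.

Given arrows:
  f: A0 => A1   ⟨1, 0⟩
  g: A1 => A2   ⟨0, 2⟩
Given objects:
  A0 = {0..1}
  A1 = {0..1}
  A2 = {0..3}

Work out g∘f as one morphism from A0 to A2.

Answer: ⟨2, 0⟩

Work:
  0 f=>1 g=>2
  1 f=>0 g=>0
⟦path⟧: ⟨2, 0⟩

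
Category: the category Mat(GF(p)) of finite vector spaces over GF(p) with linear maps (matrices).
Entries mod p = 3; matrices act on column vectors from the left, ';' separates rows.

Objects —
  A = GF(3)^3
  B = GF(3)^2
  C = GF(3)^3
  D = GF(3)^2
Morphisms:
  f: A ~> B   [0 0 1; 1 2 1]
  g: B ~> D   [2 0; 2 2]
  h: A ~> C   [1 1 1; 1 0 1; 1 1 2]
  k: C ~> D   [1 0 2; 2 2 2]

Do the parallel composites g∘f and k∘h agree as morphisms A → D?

Along f;g (path 1):
  e0=⟨1,0,0⟩ f~>⟨0,1⟩ g~>⟨0,2⟩
  e1=⟨0,1,0⟩ f~>⟨0,2⟩ g~>⟨0,1⟩
  e2=⟨0,0,1⟩ f~>⟨1,1⟩ g~>⟨2,1⟩
  composite₁ = [0 0 2; 2 1 1]
Along h;k (path 2):
  e0=⟨1,0,0⟩ h~>⟨1,1,1⟩ k~>⟨0,0⟩
  e1=⟨0,1,0⟩ h~>⟨1,0,1⟩ k~>⟨0,1⟩
  e2=⟨0,0,1⟩ h~>⟨1,1,2⟩ k~>⟨2,2⟩
  composite₂ = [0 0 2; 0 1 2]
Equal? distinct morphisms ✗

Answer: DOES NOT COMMUTE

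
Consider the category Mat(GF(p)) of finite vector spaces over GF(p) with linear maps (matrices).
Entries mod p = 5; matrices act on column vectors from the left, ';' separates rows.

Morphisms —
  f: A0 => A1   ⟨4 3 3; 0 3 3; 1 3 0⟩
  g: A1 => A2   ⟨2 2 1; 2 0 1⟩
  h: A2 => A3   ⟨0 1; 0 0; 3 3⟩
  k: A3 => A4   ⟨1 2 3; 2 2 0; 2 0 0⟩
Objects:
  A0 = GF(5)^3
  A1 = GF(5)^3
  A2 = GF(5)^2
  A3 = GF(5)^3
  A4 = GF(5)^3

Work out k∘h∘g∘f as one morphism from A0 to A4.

Answer: ⟨1 0 3; 3 3 2; 3 3 2⟩

Derivation:
  e0=(1,0,0) f=>(4,0,1) g=>(4,4) h=>(4,0,4) k=>(1,3,3)
  e1=(0,1,0) f=>(3,3,3) g=>(0,4) h=>(4,0,2) k=>(0,3,3)
  e2=(0,0,1) f=>(3,3,0) g=>(2,1) h=>(1,0,4) k=>(3,2,2)
⟦path⟧: ⟨1 0 3; 3 3 2; 3 3 2⟩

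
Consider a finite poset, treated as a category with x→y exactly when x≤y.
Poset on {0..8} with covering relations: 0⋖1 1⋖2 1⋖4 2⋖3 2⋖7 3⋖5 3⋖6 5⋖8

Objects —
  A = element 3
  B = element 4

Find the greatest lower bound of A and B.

Answer: A∧B = 1

Derivation:
{x : x<=A ∧ x<=B} = {0,1}  (A=3, B=4)
  0 <= 1
  1 <= 1
glb = 1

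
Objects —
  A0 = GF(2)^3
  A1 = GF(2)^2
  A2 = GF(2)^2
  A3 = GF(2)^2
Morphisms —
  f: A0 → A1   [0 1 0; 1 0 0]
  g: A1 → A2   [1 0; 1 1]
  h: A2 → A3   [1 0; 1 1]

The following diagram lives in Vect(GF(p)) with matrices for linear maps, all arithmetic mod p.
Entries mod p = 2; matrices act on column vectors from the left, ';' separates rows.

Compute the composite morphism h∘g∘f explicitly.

  e0=[1,0,0] f→[0,1] g→[0,1] h→[0,1]
  e1=[0,1,0] f→[1,0] g→[1,1] h→[1,0]
  e2=[0,0,1] f→[0,0] g→[0,0] h→[0,0]
composite: [0 1 0; 1 0 0]

Answer: [0 1 0; 1 0 0]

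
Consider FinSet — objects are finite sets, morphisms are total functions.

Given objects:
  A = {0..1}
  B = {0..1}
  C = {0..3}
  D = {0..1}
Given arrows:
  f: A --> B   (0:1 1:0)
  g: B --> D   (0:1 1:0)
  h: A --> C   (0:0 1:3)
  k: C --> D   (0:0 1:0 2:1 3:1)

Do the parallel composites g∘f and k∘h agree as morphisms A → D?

Along f;g (path 1):
  0 f-->1 g-->0
  1 f-->0 g-->1
  composite₁ = (0:0 1:1)
Along h;k (path 2):
  0 h-->0 k-->0
  1 h-->3 k-->1
  composite₂ = (0:0 1:1)
Equal? YES — commutes

Answer: COMMUTES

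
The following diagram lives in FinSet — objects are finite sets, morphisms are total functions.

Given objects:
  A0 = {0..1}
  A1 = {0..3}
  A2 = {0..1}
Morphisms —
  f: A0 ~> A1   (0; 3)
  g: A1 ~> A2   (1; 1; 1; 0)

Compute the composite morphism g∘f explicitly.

Answer: (1; 0)

Work:
  0 f~>0 g~>1
  1 f~>3 g~>0
composite: (1; 0)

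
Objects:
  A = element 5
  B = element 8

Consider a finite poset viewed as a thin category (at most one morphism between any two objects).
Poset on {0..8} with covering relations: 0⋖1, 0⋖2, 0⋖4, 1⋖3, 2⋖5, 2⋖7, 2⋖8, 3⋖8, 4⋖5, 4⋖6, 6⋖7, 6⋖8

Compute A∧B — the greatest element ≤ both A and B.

Lower bounds of A=5 and B=8: {0,2,4}
  maximal lower bounds 2 and 4 are incomparable: neither 2<=4 nor 4<=2
→ no greatest lower bound exists

Answer: NO MEET EXISTS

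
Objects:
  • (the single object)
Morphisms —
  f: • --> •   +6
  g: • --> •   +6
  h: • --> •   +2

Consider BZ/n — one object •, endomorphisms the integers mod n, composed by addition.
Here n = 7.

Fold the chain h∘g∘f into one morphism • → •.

  0 +6≡6 +6≡5 +2≡0  (mod 7)
result: +0

Answer: +0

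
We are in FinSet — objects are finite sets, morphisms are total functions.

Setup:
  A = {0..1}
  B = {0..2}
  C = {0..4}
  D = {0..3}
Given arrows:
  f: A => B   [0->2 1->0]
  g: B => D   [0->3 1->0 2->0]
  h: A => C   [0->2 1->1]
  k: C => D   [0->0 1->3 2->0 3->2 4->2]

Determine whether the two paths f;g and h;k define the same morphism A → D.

Path 1 = f;g:
  0 f=>2 g=>0
  1 f=>0 g=>3
  composite₁ = [0->0 1->3]
Path 2 = h;k:
  0 h=>2 k=>0
  1 h=>1 k=>3
  composite₂ = [0->0 1->3]
Equal? equal; square commutes

Answer: COMMUTES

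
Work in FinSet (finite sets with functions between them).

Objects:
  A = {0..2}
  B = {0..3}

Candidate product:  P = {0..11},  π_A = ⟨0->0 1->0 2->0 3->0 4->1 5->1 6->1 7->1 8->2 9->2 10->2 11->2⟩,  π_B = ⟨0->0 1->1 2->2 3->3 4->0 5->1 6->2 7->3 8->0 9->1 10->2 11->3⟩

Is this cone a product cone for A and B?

Answer: VALID PRODUCT

Derivation:
|A|·|B| = 3·4 = 12;  |P| = 12
Check the pairing map k ↦ (π_A(k), π_B(k)):
  0 -> (0,0)
  1 -> (0,1)
  2 -> (0,2)
  3 -> (0,3)
  4 -> (1,0)
  5 -> (1,1)
  6 -> (1,2)
  7 -> (1,3)
  8 -> (2,0)
  9 -> (2,1)
  10 -> (2,2)
  11 -> (2,3)
distinct pairs in image: 12 / 12 needed
  → bijection onto A×B; projections well-typed.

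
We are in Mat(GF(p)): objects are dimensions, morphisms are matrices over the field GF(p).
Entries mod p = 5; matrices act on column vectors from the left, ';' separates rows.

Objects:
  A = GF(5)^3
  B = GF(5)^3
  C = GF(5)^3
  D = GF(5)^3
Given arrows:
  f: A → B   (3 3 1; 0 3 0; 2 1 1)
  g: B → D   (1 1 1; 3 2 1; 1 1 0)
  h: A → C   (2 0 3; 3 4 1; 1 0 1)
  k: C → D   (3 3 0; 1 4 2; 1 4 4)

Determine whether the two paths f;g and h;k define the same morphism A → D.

Answer: COMMUTES

Derivation:
Path 1 = f;g:
  e0=[1,0,0] f→[3,0,2] g→[0,1,3]
  e1=[0,1,0] f→[3,3,1] g→[2,1,1]
  e2=[0,0,1] f→[1,0,1] g→[2,4,1]
  result₁ = (0 2 2; 1 1 4; 3 1 1)
Path 2 = h;k:
  e0=[1,0,0] h→[2,3,1] k→[0,1,3]
  e1=[0,1,0] h→[0,4,0] k→[2,1,1]
  e2=[0,0,1] h→[3,1,1] k→[2,4,1]
  result₂ = (0 2 2; 1 1 4; 3 1 1)
Equal? equal; square commutes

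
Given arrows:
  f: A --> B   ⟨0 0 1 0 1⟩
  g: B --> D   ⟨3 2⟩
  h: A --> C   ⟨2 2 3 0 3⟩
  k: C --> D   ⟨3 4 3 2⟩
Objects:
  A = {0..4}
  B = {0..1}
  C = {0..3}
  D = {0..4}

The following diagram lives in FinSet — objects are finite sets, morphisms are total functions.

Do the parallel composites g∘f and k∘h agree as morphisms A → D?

1) trace f;g:
  0 f-->0 g-->3
  1 f-->0 g-->3
  2 f-->1 g-->2
  3 f-->0 g-->3
  4 f-->1 g-->2
  result₁ = ⟨3 3 2 3 2⟩
2) trace h;k:
  0 h-->2 k-->3
  1 h-->2 k-->3
  2 h-->3 k-->2
  3 h-->0 k-->3
  4 h-->3 k-->2
  result₂ = ⟨3 3 2 3 2⟩
Equal? YES — commutes

Answer: COMMUTES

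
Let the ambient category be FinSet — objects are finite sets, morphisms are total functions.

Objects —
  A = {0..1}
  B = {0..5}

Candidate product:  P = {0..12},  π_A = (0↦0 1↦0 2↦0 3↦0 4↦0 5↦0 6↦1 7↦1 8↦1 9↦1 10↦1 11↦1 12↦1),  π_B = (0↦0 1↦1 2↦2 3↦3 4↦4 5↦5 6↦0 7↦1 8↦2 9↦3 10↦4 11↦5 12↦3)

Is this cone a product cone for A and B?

|A|·|B| = 2·6 = 12;  |P| = 13
  → cardinalities differ; no bijection possible.

Answer: NOT A VALID PRODUCT — |P|=13 ≠ |A|·|B|=12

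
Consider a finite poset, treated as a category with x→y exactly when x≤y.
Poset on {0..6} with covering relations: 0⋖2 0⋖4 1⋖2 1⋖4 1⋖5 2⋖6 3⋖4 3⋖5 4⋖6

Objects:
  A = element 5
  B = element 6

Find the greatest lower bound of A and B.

Answer: NO MEET EXISTS

Work:
Lower bounds of A=5 and B=6: {1,3}
  maximal lower bounds 1 and 3 are incomparable: neither 1⊑3 nor 3⊑1
→ no greatest lower bound exists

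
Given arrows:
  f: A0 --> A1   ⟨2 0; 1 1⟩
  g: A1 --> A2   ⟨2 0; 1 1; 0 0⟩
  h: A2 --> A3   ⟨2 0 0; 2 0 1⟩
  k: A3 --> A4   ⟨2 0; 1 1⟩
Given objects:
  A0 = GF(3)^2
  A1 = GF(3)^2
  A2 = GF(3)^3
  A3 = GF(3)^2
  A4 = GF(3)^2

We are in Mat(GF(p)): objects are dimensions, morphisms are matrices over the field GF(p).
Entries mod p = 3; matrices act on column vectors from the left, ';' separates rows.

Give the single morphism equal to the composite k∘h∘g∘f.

  e0=⟨1,0⟩ f-->⟨2,1⟩ g-->⟨1,0,0⟩ h-->⟨2,2⟩ k-->⟨1,1⟩
  e1=⟨0,1⟩ f-->⟨0,1⟩ g-->⟨0,1,0⟩ h-->⟨0,0⟩ k-->⟨0,0⟩
⟦path⟧: ⟨1 0; 1 0⟩

Answer: ⟨1 0; 1 0⟩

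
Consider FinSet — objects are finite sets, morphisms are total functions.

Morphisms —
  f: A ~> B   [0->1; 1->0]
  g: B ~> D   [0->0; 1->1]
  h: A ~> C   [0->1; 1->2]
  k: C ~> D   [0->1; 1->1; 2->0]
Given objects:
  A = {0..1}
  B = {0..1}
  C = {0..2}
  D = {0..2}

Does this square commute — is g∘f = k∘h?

Answer: COMMUTES

Derivation:
Along f;g (path 1):
  0 f~>1 g~>1
  1 f~>0 g~>0
  result₁ = [0->1; 1->0]
Along h;k (path 2):
  0 h~>1 k~>1
  1 h~>2 k~>0
  result₂ = [0->1; 1->0]
Equal? equal; square commutes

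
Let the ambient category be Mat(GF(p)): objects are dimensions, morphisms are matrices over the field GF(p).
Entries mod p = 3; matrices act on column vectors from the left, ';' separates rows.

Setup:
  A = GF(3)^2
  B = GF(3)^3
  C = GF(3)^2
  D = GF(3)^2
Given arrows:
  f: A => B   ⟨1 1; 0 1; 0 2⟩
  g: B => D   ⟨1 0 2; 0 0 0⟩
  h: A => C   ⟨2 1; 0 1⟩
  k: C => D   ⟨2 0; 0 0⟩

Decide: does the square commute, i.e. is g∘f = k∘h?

1) trace f;g:
  e0=(1,0) f=>(1,0,0) g=>(1,0)
  e1=(0,1) f=>(1,1,2) g=>(2,0)
  result₁ = ⟨1 2; 0 0⟩
2) trace h;k:
  e0=(1,0) h=>(2,0) k=>(1,0)
  e1=(0,1) h=>(1,1) k=>(2,0)
  result₂ = ⟨1 2; 0 0⟩
Equal? YES — commutes

Answer: COMMUTES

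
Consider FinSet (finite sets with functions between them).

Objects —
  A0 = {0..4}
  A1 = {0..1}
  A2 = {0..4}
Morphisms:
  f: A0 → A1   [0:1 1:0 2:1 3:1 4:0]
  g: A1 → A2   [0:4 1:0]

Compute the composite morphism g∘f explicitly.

Answer: [0:0 1:4 2:0 3:0 4:4]

Work:
  0 f→1 g→0
  1 f→0 g→4
  2 f→1 g→0
  3 f→1 g→0
  4 f→0 g→4
result: [0:0 1:4 2:0 3:0 4:4]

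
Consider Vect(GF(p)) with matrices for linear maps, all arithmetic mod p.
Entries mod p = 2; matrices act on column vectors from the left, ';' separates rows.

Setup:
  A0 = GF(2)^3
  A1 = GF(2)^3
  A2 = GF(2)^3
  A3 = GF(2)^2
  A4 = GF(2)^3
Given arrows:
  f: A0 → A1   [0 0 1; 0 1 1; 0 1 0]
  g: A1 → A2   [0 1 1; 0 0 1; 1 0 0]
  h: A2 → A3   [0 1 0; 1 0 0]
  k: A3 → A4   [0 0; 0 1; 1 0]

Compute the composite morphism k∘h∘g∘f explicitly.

Answer: [0 0 0; 0 0 1; 0 1 0]

Work:
  e0=[1,0,0] f→[0,0,0] g→[0,0,0] h→[0,0] k→[0,0,0]
  e1=[0,1,0] f→[0,1,1] g→[0,1,0] h→[1,0] k→[0,0,1]
  e2=[0,0,1] f→[1,1,0] g→[1,0,1] h→[0,1] k→[0,1,0]
composite: [0 0 0; 0 0 1; 0 1 0]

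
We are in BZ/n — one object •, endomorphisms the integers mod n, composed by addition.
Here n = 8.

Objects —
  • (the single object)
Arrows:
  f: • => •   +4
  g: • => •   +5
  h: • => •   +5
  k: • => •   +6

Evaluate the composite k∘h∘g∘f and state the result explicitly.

Answer: +4

Derivation:
  0 +4≡4 +5≡1 +5≡6 +6≡4  (mod 8)
⟦path⟧: +4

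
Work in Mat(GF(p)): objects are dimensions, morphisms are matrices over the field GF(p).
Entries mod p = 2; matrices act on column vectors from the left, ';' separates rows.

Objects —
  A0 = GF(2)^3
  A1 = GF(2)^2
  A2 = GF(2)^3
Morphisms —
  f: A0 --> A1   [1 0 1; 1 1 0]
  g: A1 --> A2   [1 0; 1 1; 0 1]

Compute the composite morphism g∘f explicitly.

Answer: [1 0 1; 0 1 1; 1 1 0]

Derivation:
  e0=⟨1,0,0⟩ f-->⟨1,1⟩ g-->⟨1,0,1⟩
  e1=⟨0,1,0⟩ f-->⟨0,1⟩ g-->⟨0,1,1⟩
  e2=⟨0,0,1⟩ f-->⟨1,0⟩ g-->⟨1,1,0⟩
composite: [1 0 1; 0 1 1; 1 1 0]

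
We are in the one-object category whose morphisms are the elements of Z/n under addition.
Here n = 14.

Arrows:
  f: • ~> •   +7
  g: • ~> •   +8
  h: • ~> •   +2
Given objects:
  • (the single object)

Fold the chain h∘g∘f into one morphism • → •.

Answer: +3

Trace:
  0 +7≡7 +8≡1 +2≡3  (mod 14)
composite: +3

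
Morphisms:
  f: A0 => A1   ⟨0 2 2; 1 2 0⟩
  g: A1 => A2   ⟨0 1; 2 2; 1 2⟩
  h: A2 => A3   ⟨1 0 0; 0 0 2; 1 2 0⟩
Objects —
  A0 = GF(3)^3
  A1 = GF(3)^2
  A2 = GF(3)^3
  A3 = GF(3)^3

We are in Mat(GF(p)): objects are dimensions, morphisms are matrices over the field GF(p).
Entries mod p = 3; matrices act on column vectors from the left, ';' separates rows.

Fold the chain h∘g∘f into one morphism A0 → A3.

Answer: ⟨1 2 0; 1 0 1; 2 0 2⟩

Derivation:
  e0=(1,0,0) f=>(0,1) g=>(1,2,2) h=>(1,1,2)
  e1=(0,1,0) f=>(2,2) g=>(2,2,0) h=>(2,0,0)
  e2=(0,0,1) f=>(2,0) g=>(0,1,2) h=>(0,1,2)
⟦path⟧: ⟨1 2 0; 1 0 1; 2 0 2⟩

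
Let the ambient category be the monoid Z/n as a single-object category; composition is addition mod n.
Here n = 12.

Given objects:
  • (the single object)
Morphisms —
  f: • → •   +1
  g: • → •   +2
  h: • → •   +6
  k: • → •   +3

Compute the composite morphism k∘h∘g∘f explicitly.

  0 +1≡1 +2≡3 +6≡9 +3≡0  (mod 12)
result: +0

Answer: +0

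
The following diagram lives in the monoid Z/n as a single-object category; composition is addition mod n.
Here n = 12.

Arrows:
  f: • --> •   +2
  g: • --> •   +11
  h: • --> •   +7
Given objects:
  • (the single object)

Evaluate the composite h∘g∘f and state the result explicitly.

Answer: +8

Trace:
  0 +2≡2 +11≡1 +7≡8  (mod 12)
⟦path⟧: +8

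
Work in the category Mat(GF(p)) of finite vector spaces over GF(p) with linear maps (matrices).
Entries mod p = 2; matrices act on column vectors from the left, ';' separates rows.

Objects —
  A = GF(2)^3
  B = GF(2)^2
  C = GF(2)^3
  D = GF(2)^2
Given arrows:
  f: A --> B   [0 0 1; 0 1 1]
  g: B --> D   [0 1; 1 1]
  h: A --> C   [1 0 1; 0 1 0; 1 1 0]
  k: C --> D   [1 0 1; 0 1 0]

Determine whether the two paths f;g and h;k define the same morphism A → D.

Along f;g (path 1):
  e0=⟨1,0,0⟩ f-->⟨0,0⟩ g-->⟨0,0⟩
  e1=⟨0,1,0⟩ f-->⟨0,1⟩ g-->⟨1,1⟩
  e2=⟨0,0,1⟩ f-->⟨1,1⟩ g-->⟨1,0⟩
  result₁ = [0 1 1; 0 1 0]
Along h;k (path 2):
  e0=⟨1,0,0⟩ h-->⟨1,0,1⟩ k-->⟨0,0⟩
  e1=⟨0,1,0⟩ h-->⟨0,1,1⟩ k-->⟨1,1⟩
  e2=⟨0,0,1⟩ h-->⟨1,0,0⟩ k-->⟨1,0⟩
  result₂ = [0 1 1; 0 1 0]
Equal? YES — commutes

Answer: COMMUTES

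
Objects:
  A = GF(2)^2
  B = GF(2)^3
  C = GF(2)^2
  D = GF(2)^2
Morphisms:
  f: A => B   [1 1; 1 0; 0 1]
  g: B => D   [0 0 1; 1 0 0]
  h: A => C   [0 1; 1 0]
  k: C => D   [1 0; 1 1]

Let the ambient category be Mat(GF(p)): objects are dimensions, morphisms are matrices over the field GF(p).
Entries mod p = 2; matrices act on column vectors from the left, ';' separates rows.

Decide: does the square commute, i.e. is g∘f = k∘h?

Path 1 = f;g:
  e0=⟨1,0⟩ f=>⟨1,1,0⟩ g=>⟨0,1⟩
  e1=⟨0,1⟩ f=>⟨1,0,1⟩ g=>⟨1,1⟩
  ⟦path⟧₁ = [0 1; 1 1]
Path 2 = h;k:
  e0=⟨1,0⟩ h=>⟨0,1⟩ k=>⟨0,1⟩
  e1=⟨0,1⟩ h=>⟨1,0⟩ k=>⟨1,1⟩
  ⟦path⟧₂ = [0 1; 1 1]
Equal? YES — commutes

Answer: COMMUTES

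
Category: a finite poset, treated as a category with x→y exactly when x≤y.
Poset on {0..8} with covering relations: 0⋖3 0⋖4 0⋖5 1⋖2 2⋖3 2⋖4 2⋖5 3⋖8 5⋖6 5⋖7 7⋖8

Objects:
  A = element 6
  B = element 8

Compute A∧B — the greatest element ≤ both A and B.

Answer: A∧B = 5

Work:
{x : x<=A ∧ x<=B} = {0,1,2,5}  (A=6, B=8)
  0 <= 5
  1 <= 5
  2 <= 5
  5 <= 5
glb = 5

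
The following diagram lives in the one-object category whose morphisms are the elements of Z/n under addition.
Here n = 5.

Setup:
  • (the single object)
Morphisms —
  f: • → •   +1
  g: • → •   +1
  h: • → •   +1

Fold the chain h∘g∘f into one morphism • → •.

Answer: +3

Work:
  0 +1≡1 +1≡2 +1≡3  (mod 5)
result: +3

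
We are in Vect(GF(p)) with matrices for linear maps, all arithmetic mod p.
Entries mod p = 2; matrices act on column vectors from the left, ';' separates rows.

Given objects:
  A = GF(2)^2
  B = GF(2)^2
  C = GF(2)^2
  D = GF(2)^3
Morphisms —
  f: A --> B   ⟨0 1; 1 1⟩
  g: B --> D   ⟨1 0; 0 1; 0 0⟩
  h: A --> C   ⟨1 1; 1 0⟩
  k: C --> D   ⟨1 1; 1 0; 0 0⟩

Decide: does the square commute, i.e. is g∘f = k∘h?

1) trace f;g:
  e0=[1,0] f-->[0,1] g-->[0,1,0]
  e1=[0,1] f-->[1,1] g-->[1,1,0]
  result₁ = ⟨0 1; 1 1; 0 0⟩
2) trace h;k:
  e0=[1,0] h-->[1,1] k-->[0,1,0]
  e1=[0,1] h-->[1,0] k-->[1,1,0]
  result₂ = ⟨0 1; 1 1; 0 0⟩
Equal? equal; square commutes

Answer: COMMUTES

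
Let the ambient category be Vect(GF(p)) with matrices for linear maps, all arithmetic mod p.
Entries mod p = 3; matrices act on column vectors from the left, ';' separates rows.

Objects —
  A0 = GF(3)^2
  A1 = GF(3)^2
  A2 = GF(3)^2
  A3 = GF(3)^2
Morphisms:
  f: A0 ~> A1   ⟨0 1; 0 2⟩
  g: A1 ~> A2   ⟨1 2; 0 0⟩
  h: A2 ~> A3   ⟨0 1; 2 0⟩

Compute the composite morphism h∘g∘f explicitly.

Answer: ⟨0 0; 0 1⟩

Derivation:
  e0=⟨1,0⟩ f~>⟨0,0⟩ g~>⟨0,0⟩ h~>⟨0,0⟩
  e1=⟨0,1⟩ f~>⟨1,2⟩ g~>⟨2,0⟩ h~>⟨0,1⟩
composite: ⟨0 0; 0 1⟩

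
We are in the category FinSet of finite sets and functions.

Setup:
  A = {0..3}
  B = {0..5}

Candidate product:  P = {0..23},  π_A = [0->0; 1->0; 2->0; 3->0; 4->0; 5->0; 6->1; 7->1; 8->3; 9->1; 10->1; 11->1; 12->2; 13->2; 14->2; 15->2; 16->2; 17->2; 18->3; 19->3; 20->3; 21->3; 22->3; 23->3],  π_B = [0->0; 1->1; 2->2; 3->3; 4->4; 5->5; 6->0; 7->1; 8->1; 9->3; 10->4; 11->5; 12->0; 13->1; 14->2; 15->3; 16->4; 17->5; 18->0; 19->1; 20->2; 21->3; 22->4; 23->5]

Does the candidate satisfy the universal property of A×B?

|A|·|B| = 4·6 = 24;  |P| = 24
Check the pairing map k ↦ (π_A(k), π_B(k)):
  0 -> (0,0)
  1 -> (0,1)
  2 -> (0,2)
  3 -> (0,3)
  4 -> (0,4)
  5 -> (0,5)
  6 -> (1,0)
  7 -> (1,1)
  8 -> (3,1)
  9 -> (1,3)
  10 -> (1,4)
  11 -> (1,5)
  12 -> (2,0)
  13 -> (2,1)
  14 -> (2,2)
  15 -> (2,3)
  16 -> (2,4)
  17 -> (2,5)
  18 -> (3,0)
  19 -> (3,1)  ✗ repeats pair of k=8
  20 -> (3,2)
  21 -> (3,3)
  22 -> (3,4)
  23 -> (3,5)
distinct pairs in image: 23 / 24 needed
  → (3,1) hit at k=8 and k=19

Answer: NOT A VALID PRODUCT — duplicate pair at indices 19,8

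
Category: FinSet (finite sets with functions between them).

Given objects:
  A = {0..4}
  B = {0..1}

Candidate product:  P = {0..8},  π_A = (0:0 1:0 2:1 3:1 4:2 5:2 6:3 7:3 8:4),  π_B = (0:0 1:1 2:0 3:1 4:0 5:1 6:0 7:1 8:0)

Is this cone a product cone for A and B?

|A|·|B| = 5·2 = 10;  |P| = 9
  → cardinalities differ; no bijection possible.

Answer: NOT A VALID PRODUCT — |P|=9 ≠ |A|·|B|=10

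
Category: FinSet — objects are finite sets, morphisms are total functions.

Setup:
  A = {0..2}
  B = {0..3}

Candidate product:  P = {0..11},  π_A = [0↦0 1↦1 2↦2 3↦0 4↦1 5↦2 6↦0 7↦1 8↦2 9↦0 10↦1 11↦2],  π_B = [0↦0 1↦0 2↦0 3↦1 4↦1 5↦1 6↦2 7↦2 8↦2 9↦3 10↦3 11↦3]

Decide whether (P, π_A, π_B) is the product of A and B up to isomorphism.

|A|·|B| = 3·4 = 12;  |P| = 12
Check the pairing map k ↦ (π_A(k), π_B(k)):
  0 ↦ (0,0)
  1 ↦ (1,0)
  2 ↦ (2,0)
  3 ↦ (0,1)
  4 ↦ (1,1)
  5 ↦ (2,1)
  6 ↦ (0,2)
  7 ↦ (1,2)
  8 ↦ (2,2)
  9 ↦ (0,3)
  10 ↦ (1,3)
  11 ↦ (2,3)
distinct pairs in image: 12 / 12 needed
  → bijection onto A×B; projections well-typed.

Answer: VALID PRODUCT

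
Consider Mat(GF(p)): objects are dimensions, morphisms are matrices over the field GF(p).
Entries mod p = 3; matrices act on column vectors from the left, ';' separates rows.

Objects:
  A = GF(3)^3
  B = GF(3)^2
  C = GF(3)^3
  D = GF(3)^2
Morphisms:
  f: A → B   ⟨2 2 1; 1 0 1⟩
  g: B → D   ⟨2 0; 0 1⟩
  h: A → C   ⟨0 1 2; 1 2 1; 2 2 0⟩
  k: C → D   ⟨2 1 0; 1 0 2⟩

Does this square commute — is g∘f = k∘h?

Answer: DOES NOT COMMUTE

Trace:
1) trace f;g:
  e0=⟨1,0,0⟩ f→⟨2,1⟩ g→⟨1,1⟩
  e1=⟨0,1,0⟩ f→⟨2,0⟩ g→⟨1,0⟩
  e2=⟨0,0,1⟩ f→⟨1,1⟩ g→⟨2,1⟩
  result₁ = ⟨1 1 2; 1 0 1⟩
2) trace h;k:
  e0=⟨1,0,0⟩ h→⟨0,1,2⟩ k→⟨1,1⟩
  e1=⟨0,1,0⟩ h→⟨1,2,2⟩ k→⟨1,2⟩
  e2=⟨0,0,1⟩ h→⟨2,1,0⟩ k→⟨2,2⟩
  result₂ = ⟨1 1 2; 1 2 2⟩
Equal? differ; not commutative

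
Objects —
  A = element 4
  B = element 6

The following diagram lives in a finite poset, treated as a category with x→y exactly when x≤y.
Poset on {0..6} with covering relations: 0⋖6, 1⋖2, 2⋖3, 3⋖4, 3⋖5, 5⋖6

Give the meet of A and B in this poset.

{x : x<=A ∧ x<=B} = {1,2,3}  (A=4, B=6)
  1 <= 3
  2 <= 3
  3 <= 3
glb = 3

Answer: A∧B = 3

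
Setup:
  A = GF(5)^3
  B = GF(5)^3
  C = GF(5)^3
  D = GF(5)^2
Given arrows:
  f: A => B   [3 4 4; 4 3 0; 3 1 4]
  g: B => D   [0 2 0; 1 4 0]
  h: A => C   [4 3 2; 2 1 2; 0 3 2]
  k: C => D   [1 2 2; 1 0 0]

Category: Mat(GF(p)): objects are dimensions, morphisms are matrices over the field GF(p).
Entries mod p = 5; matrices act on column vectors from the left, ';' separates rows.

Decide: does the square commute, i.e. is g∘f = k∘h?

1) trace f;g:
  e0=(1,0,0) f=>(3,4,3) g=>(3,4)
  e1=(0,1,0) f=>(4,3,1) g=>(1,1)
  e2=(0,0,1) f=>(4,0,4) g=>(0,4)
  composite₁ = [3 1 0; 4 1 4]
2) trace h;k:
  e0=(1,0,0) h=>(4,2,0) k=>(3,4)
  e1=(0,1,0) h=>(3,1,3) k=>(1,3)
  e2=(0,0,1) h=>(2,2,2) k=>(0,2)
  composite₂ = [3 1 0; 4 3 2]
Equal? NO — does not commute

Answer: DOES NOT COMMUTE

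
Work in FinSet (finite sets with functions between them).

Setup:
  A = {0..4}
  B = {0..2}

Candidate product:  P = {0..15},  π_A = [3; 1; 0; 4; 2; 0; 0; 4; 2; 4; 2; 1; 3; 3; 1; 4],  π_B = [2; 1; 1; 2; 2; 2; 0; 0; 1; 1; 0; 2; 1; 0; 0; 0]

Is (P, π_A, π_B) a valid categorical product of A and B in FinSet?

|A|·|B| = 5·3 = 15;  |P| = 16
  → cardinalities differ; no bijection possible.

Answer: NOT A VALID PRODUCT — |P|=16 ≠ |A|·|B|=15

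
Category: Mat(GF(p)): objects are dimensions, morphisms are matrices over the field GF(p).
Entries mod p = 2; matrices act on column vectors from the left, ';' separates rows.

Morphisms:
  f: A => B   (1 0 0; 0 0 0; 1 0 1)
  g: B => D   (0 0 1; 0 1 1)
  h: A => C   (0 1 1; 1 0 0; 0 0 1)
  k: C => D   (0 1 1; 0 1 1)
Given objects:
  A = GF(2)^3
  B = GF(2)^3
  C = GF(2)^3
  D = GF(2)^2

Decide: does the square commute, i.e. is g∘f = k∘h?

1) trace f;g:
  e0=⟨1,0,0⟩ f=>⟨1,0,1⟩ g=>⟨1,1⟩
  e1=⟨0,1,0⟩ f=>⟨0,0,0⟩ g=>⟨0,0⟩
  e2=⟨0,0,1⟩ f=>⟨0,0,1⟩ g=>⟨1,1⟩
  ⟦path⟧₁ = (1 0 1; 1 0 1)
2) trace h;k:
  e0=⟨1,0,0⟩ h=>⟨0,1,0⟩ k=>⟨1,1⟩
  e1=⟨0,1,0⟩ h=>⟨1,0,0⟩ k=>⟨0,0⟩
  e2=⟨0,0,1⟩ h=>⟨1,0,1⟩ k=>⟨1,1⟩
  ⟦path⟧₂ = (1 0 1; 1 0 1)
Equal? equal; square commutes

Answer: COMMUTES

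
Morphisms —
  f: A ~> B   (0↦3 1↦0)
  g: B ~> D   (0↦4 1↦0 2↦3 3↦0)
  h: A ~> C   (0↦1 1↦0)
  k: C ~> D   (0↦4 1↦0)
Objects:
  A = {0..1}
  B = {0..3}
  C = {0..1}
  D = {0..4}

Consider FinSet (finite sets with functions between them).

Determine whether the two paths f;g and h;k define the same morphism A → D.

Along f;g (path 1):
  0 f~>3 g~>0
  1 f~>0 g~>4
  result₁ = (0↦0 1↦4)
Along h;k (path 2):
  0 h~>1 k~>0
  1 h~>0 k~>4
  result₂ = (0↦0 1↦4)
Equal? same morphism ✓

Answer: COMMUTES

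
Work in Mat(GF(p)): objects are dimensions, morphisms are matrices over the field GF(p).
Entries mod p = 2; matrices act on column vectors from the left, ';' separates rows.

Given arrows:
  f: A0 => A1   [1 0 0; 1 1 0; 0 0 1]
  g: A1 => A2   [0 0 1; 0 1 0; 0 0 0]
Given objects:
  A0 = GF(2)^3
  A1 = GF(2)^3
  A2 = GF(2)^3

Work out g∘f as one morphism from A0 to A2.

  e0=(1,0,0) f=>(1,1,0) g=>(0,1,0)
  e1=(0,1,0) f=>(0,1,0) g=>(0,1,0)
  e2=(0,0,1) f=>(0,0,1) g=>(1,0,0)
result: [0 0 1; 1 1 0; 0 0 0]

Answer: [0 0 1; 1 1 0; 0 0 0]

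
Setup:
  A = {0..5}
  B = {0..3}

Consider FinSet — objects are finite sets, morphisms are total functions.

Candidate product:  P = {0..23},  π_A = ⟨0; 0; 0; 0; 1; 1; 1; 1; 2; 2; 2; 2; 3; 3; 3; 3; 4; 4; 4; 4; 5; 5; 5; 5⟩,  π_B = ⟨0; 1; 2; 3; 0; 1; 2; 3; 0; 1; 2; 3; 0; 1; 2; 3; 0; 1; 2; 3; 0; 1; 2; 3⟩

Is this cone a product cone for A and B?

Answer: VALID PRODUCT

Derivation:
|A|·|B| = 6·4 = 24;  |P| = 24
Check the pairing map k ↦ (π_A(k), π_B(k)):
  0 ↦ (0,0)
  1 ↦ (0,1)
  2 ↦ (0,2)
  3 ↦ (0,3)
  4 ↦ (1,0)
  5 ↦ (1,1)
  6 ↦ (1,2)
  7 ↦ (1,3)
  8 ↦ (2,0)
  9 ↦ (2,1)
  10 ↦ (2,2)
  11 ↦ (2,3)
  12 ↦ (3,0)
  13 ↦ (3,1)
  14 ↦ (3,2)
  15 ↦ (3,3)
  16 ↦ (4,0)
  17 ↦ (4,1)
  18 ↦ (4,2)
  19 ↦ (4,3)
  20 ↦ (5,0)
  21 ↦ (5,1)
  22 ↦ (5,2)
  23 ↦ (5,3)
distinct pairs in image: 24 / 24 needed
  → bijection onto A×B; projections well-typed.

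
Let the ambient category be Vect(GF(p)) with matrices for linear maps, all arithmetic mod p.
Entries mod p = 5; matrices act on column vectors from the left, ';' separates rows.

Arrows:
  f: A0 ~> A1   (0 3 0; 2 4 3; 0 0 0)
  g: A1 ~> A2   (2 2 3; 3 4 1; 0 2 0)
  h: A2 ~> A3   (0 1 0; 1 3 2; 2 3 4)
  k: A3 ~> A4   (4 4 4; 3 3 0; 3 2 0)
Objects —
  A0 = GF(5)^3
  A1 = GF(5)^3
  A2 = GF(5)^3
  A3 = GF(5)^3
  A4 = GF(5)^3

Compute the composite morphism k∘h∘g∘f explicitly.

  e0=[1,0,0] f~>[0,2,0] g~>[4,3,4] h~>[3,1,3] k~>[3,2,1]
  e1=[0,1,0] f~>[3,4,0] g~>[4,0,3] h~>[0,0,0] k~>[0,0,0]
  e2=[0,0,1] f~>[0,3,0] g~>[1,2,1] h~>[2,4,2] k~>[2,3,4]
⟦path⟧: (3 0 2; 2 0 3; 1 0 4)

Answer: (3 0 2; 2 0 3; 1 0 4)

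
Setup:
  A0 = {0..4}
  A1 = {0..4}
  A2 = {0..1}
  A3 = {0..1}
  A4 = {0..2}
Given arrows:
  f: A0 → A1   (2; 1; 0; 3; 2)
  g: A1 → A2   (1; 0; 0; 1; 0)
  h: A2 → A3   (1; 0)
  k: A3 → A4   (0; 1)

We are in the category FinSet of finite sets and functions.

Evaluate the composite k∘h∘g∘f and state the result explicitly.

Answer: (1; 1; 0; 0; 1)

Derivation:
  0 f→2 g→0 h→1 k→1
  1 f→1 g→0 h→1 k→1
  2 f→0 g→1 h→0 k→0
  3 f→3 g→1 h→0 k→0
  4 f→2 g→0 h→1 k→1
result: (1; 1; 0; 0; 1)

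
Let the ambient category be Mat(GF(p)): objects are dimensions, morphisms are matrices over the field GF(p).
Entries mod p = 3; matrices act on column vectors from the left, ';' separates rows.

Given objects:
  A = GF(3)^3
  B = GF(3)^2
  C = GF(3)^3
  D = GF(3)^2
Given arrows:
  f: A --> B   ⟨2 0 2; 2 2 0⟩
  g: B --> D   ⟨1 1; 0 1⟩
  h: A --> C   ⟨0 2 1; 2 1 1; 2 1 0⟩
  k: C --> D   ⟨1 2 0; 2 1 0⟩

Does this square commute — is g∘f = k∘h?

Answer: DOES NOT COMMUTE

Derivation:
Path 1 = f;g:
  e0=[1,0,0] f-->[2,2] g-->[1,2]
  e1=[0,1,0] f-->[0,2] g-->[2,2]
  e2=[0,0,1] f-->[2,0] g-->[2,0]
  composite₁ = ⟨1 2 2; 2 2 0⟩
Path 2 = h;k:
  e0=[1,0,0] h-->[0,2,2] k-->[1,2]
  e1=[0,1,0] h-->[2,1,1] k-->[1,2]
  e2=[0,0,1] h-->[1,1,0] k-->[0,0]
  composite₂ = ⟨1 1 0; 2 2 0⟩
Equal? differ; not commutative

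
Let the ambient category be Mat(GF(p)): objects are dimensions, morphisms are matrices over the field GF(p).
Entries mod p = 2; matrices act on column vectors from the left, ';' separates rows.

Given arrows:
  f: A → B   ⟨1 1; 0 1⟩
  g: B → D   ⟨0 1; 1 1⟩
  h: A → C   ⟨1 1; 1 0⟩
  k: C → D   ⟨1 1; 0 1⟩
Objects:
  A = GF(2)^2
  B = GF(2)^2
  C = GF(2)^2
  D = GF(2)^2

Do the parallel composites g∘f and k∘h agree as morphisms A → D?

Answer: COMMUTES

Work:
1) trace f;g:
  e0=[1,0] f→[1,0] g→[0,1]
  e1=[0,1] f→[1,1] g→[1,0]
  composite₁ = ⟨0 1; 1 0⟩
2) trace h;k:
  e0=[1,0] h→[1,1] k→[0,1]
  e1=[0,1] h→[1,0] k→[1,0]
  composite₂ = ⟨0 1; 1 0⟩
Equal? YES — commutes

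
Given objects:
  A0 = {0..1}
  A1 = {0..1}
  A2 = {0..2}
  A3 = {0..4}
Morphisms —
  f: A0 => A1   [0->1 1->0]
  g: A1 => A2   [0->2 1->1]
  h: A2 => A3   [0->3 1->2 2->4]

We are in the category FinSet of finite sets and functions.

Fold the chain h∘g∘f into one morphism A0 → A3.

Answer: [0->2 1->4]

Work:
  0 f=>1 g=>1 h=>2
  1 f=>0 g=>2 h=>4
⟦path⟧: [0->2 1->4]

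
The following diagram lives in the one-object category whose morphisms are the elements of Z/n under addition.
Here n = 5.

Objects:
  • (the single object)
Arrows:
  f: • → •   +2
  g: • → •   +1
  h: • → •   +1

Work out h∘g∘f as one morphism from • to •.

  0 +2≡2 +1≡3 +1≡4  (mod 5)
⟦path⟧: +4

Answer: +4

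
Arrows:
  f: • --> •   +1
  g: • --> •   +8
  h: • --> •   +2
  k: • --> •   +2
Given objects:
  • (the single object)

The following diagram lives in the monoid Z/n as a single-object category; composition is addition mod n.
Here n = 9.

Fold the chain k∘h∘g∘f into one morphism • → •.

  0 +1≡1 +8≡0 +2≡2 +2≡4  (mod 9)
result: +4

Answer: +4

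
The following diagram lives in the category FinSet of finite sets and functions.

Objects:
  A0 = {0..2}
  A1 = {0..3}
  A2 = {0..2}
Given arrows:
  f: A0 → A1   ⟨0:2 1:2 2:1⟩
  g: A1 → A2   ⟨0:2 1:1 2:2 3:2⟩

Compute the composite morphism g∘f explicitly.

  0 f→2 g→2
  1 f→2 g→2
  2 f→1 g→1
result: ⟨0:2 1:2 2:1⟩

Answer: ⟨0:2 1:2 2:1⟩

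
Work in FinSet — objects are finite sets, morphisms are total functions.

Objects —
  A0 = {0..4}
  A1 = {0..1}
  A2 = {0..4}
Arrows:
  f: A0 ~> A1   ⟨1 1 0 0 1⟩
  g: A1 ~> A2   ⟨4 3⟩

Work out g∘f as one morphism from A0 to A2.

Answer: ⟨3 3 4 4 3⟩

Derivation:
  0 f~>1 g~>3
  1 f~>1 g~>3
  2 f~>0 g~>4
  3 f~>0 g~>4
  4 f~>1 g~>3
⟦path⟧: ⟨3 3 4 4 3⟩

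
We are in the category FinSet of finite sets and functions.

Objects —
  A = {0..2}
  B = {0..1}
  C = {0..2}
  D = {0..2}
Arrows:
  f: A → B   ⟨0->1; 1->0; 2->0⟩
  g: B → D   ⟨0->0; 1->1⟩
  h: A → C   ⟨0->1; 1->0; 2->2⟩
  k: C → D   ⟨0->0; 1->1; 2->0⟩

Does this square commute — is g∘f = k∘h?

Answer: COMMUTES

Work:
Along f;g (path 1):
  0 f→1 g→1
  1 f→0 g→0
  2 f→0 g→0
  composite₁ = ⟨0->1; 1->0; 2->0⟩
Along h;k (path 2):
  0 h→1 k→1
  1 h→0 k→0
  2 h→2 k→0
  composite₂ = ⟨0->1; 1->0; 2->0⟩
Equal? same morphism ✓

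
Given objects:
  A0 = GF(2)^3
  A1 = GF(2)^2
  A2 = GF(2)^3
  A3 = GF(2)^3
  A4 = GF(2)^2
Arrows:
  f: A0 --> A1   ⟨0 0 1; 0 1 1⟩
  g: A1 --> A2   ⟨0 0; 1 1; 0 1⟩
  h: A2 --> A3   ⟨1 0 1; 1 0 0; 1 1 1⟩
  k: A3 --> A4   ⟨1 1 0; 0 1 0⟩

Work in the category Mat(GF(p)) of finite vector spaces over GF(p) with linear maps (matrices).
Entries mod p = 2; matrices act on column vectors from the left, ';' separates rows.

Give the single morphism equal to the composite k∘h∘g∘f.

  e0=(1,0,0) f-->(0,0) g-->(0,0,0) h-->(0,0,0) k-->(0,0)
  e1=(0,1,0) f-->(0,1) g-->(0,1,1) h-->(1,0,0) k-->(1,0)
  e2=(0,0,1) f-->(1,1) g-->(0,0,1) h-->(1,0,1) k-->(1,0)
composite: ⟨0 1 1; 0 0 0⟩

Answer: ⟨0 1 1; 0 0 0⟩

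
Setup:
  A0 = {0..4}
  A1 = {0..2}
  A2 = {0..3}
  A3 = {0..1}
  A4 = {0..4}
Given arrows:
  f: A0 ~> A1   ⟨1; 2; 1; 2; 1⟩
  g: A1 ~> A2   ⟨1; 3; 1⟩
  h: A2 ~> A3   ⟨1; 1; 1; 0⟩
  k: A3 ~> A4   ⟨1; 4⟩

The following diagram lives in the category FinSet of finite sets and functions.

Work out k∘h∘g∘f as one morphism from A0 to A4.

  0 f~>1 g~>3 h~>0 k~>1
  1 f~>2 g~>1 h~>1 k~>4
  2 f~>1 g~>3 h~>0 k~>1
  3 f~>2 g~>1 h~>1 k~>4
  4 f~>1 g~>3 h~>0 k~>1
composite: ⟨1; 4; 1; 4; 1⟩

Answer: ⟨1; 4; 1; 4; 1⟩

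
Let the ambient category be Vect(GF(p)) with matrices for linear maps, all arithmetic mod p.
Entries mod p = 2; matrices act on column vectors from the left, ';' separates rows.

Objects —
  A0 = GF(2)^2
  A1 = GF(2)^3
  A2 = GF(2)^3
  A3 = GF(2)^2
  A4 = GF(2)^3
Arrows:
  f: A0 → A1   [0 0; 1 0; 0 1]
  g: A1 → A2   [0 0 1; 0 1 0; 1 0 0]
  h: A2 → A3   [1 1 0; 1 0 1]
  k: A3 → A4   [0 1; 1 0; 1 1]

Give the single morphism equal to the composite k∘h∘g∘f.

Answer: [0 1; 1 1; 1 0]

Derivation:
  e0=(1,0) f→(0,1,0) g→(0,1,0) h→(1,0) k→(0,1,1)
  e1=(0,1) f→(0,0,1) g→(1,0,0) h→(1,1) k→(1,1,0)
composite: [0 1; 1 1; 1 0]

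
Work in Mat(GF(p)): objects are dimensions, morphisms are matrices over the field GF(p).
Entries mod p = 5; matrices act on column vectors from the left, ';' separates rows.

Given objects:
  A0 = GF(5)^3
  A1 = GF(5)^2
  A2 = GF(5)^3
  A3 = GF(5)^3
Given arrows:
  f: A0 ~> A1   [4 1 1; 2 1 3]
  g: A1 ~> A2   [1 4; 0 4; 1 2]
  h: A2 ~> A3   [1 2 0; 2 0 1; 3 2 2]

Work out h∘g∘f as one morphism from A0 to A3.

  e0=(1,0,0) f~>(4,2) g~>(2,3,3) h~>(3,2,3)
  e1=(0,1,0) f~>(1,1) g~>(0,4,3) h~>(3,3,4)
  e2=(0,0,1) f~>(1,3) g~>(3,2,2) h~>(2,3,2)
result: [3 3 2; 2 3 3; 3 4 2]

Answer: [3 3 2; 2 3 3; 3 4 2]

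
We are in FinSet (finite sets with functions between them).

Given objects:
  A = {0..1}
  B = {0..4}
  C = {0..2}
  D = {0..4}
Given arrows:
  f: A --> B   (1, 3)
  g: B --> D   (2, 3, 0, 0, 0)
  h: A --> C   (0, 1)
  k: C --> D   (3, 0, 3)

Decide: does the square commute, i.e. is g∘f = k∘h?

Answer: COMMUTES

Trace:
1) trace f;g:
  0 f-->1 g-->3
  1 f-->3 g-->0
  ⟦path⟧₁ = (3, 0)
2) trace h;k:
  0 h-->0 k-->3
  1 h-->1 k-->0
  ⟦path⟧₂ = (3, 0)
Equal? same morphism ✓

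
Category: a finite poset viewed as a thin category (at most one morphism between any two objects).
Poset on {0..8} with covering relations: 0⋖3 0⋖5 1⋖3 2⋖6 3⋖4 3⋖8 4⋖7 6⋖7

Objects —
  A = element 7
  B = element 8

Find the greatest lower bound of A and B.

Answer: A∧B = 3

Derivation:
{x : x<=A ∧ x<=B} = {0,1,3}  (A=7, B=8)
  0 <= 3
  1 <= 3
  3 <= 3
glb = 3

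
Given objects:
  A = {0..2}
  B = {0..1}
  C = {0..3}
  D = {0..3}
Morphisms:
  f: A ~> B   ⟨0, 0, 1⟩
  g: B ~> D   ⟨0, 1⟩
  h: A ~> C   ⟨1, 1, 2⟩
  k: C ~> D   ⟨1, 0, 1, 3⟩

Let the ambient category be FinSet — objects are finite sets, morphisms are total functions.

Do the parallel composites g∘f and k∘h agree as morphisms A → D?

Path 1 = f;g:
  0 f~>0 g~>0
  1 f~>0 g~>0
  2 f~>1 g~>1
  ⟦path⟧₁ = ⟨0, 0, 1⟩
Path 2 = h;k:
  0 h~>1 k~>0
  1 h~>1 k~>0
  2 h~>2 k~>1
  ⟦path⟧₂ = ⟨0, 0, 1⟩
Equal? YES — commutes

Answer: COMMUTES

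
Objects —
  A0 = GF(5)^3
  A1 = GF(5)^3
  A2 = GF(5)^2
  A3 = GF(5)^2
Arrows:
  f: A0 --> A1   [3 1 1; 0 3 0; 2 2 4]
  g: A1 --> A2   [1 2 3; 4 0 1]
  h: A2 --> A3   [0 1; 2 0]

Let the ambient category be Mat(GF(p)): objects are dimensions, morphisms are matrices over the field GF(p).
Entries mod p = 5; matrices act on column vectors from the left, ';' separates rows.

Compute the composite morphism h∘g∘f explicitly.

Answer: [4 1 3; 3 1 1]

Work:
  e0=[1,0,0] f-->[3,0,2] g-->[4,4] h-->[4,3]
  e1=[0,1,0] f-->[1,3,2] g-->[3,1] h-->[1,1]
  e2=[0,0,1] f-->[1,0,4] g-->[3,3] h-->[3,1]
composite: [4 1 3; 3 1 1]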